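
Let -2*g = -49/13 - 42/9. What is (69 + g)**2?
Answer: 32615521/6084 ≈ 5360.9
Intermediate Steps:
g = 329/78 (g = -(-49/13 - 42/9)/2 = -(-49*1/13 - 42*1/9)/2 = -(-49/13 - 14/3)/2 = -1/2*(-329/39) = 329/78 ≈ 4.2179)
(69 + g)**2 = (69 + 329/78)**2 = (5711/78)**2 = 32615521/6084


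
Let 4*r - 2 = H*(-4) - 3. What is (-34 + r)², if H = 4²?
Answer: 40401/16 ≈ 2525.1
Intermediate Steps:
H = 16
r = -65/4 (r = ½ + (16*(-4) - 3)/4 = ½ + (-64 - 3)/4 = ½ + (¼)*(-67) = ½ - 67/4 = -65/4 ≈ -16.250)
(-34 + r)² = (-34 - 65/4)² = (-201/4)² = 40401/16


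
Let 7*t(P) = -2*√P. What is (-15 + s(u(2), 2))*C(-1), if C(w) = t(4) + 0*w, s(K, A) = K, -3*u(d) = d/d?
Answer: 184/21 ≈ 8.7619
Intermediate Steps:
u(d) = -⅓ (u(d) = -d/(3*d) = -⅓*1 = -⅓)
t(P) = -2*√P/7 (t(P) = (-2*√P)/7 = -2*√P/7)
C(w) = -4/7 (C(w) = -2*√4/7 + 0*w = -2/7*2 + 0 = -4/7 + 0 = -4/7)
(-15 + s(u(2), 2))*C(-1) = (-15 - ⅓)*(-4/7) = -46/3*(-4/7) = 184/21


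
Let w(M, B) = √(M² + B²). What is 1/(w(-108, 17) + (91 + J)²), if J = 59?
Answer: 22500/506238047 - √11953/506238047 ≈ 4.4230e-5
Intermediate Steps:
w(M, B) = √(B² + M²)
1/(w(-108, 17) + (91 + J)²) = 1/(√(17² + (-108)²) + (91 + 59)²) = 1/(√(289 + 11664) + 150²) = 1/(√11953 + 22500) = 1/(22500 + √11953)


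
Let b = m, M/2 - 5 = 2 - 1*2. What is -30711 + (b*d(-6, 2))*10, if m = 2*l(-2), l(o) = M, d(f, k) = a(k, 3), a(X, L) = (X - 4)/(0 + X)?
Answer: -30911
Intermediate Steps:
a(X, L) = (-4 + X)/X
d(f, k) = (-4 + k)/k
M = 10 (M = 10 + 2*(2 - 1*2) = 10 + 2*(2 - 2) = 10 + 2*0 = 10 + 0 = 10)
l(o) = 10
m = 20 (m = 2*10 = 20)
b = 20
-30711 + (b*d(-6, 2))*10 = -30711 + (20*((-4 + 2)/2))*10 = -30711 + (20*((1/2)*(-2)))*10 = -30711 + (20*(-1))*10 = -30711 - 20*10 = -30711 - 200 = -30911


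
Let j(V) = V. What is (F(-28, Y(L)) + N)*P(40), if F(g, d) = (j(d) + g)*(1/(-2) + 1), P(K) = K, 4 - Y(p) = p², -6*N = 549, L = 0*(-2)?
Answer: -4140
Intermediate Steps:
L = 0
N = -183/2 (N = -⅙*549 = -183/2 ≈ -91.500)
Y(p) = 4 - p²
F(g, d) = d/2 + g/2 (F(g, d) = (d + g)*(1/(-2) + 1) = (d + g)*(-½ + 1) = (d + g)*(½) = d/2 + g/2)
(F(-28, Y(L)) + N)*P(40) = (((4 - 1*0²)/2 + (½)*(-28)) - 183/2)*40 = (((4 - 1*0)/2 - 14) - 183/2)*40 = (((4 + 0)/2 - 14) - 183/2)*40 = (((½)*4 - 14) - 183/2)*40 = ((2 - 14) - 183/2)*40 = (-12 - 183/2)*40 = -207/2*40 = -4140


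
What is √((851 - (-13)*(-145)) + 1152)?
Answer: √118 ≈ 10.863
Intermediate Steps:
√((851 - (-13)*(-145)) + 1152) = √((851 - 1*1885) + 1152) = √((851 - 1885) + 1152) = √(-1034 + 1152) = √118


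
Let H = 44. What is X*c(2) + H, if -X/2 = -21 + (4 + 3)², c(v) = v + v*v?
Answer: -292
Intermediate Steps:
c(v) = v + v²
X = -56 (X = -2*(-21 + (4 + 3)²) = -2*(-21 + 7²) = -2*(-21 + 49) = -2*28 = -56)
X*c(2) + H = -112*(1 + 2) + 44 = -112*3 + 44 = -56*6 + 44 = -336 + 44 = -292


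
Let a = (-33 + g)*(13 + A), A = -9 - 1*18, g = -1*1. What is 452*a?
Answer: 215152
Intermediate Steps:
g = -1
A = -27 (A = -9 - 18 = -27)
a = 476 (a = (-33 - 1)*(13 - 27) = -34*(-14) = 476)
452*a = 452*476 = 215152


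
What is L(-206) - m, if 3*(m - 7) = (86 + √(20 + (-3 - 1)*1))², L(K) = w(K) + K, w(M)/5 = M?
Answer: -3943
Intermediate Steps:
w(M) = 5*M
L(K) = 6*K (L(K) = 5*K + K = 6*K)
m = 2707 (m = 7 + (86 + √(20 + (-3 - 1)*1))²/3 = 7 + (86 + √(20 - 4*1))²/3 = 7 + (86 + √(20 - 4))²/3 = 7 + (86 + √16)²/3 = 7 + (86 + 4)²/3 = 7 + (⅓)*90² = 7 + (⅓)*8100 = 7 + 2700 = 2707)
L(-206) - m = 6*(-206) - 1*2707 = -1236 - 2707 = -3943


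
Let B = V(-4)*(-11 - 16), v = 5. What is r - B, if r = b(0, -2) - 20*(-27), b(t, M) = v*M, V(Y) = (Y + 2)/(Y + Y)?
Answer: 2147/4 ≈ 536.75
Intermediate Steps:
V(Y) = (2 + Y)/(2*Y) (V(Y) = (2 + Y)/((2*Y)) = (2 + Y)*(1/(2*Y)) = (2 + Y)/(2*Y))
b(t, M) = 5*M
r = 530 (r = 5*(-2) - 20*(-27) = -10 + 540 = 530)
B = -27/4 (B = ((1/2)*(2 - 4)/(-4))*(-11 - 16) = ((1/2)*(-1/4)*(-2))*(-27) = (1/4)*(-27) = -27/4 ≈ -6.7500)
r - B = 530 - 1*(-27/4) = 530 + 27/4 = 2147/4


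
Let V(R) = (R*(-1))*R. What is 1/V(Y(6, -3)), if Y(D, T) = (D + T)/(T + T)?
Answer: -4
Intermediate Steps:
Y(D, T) = (D + T)/(2*T) (Y(D, T) = (D + T)/((2*T)) = (D + T)*(1/(2*T)) = (D + T)/(2*T))
V(R) = -R² (V(R) = (-R)*R = -R²)
1/V(Y(6, -3)) = 1/(-((½)*(6 - 3)/(-3))²) = 1/(-((½)*(-⅓)*3)²) = 1/(-(-½)²) = 1/(-1*¼) = 1/(-¼) = -4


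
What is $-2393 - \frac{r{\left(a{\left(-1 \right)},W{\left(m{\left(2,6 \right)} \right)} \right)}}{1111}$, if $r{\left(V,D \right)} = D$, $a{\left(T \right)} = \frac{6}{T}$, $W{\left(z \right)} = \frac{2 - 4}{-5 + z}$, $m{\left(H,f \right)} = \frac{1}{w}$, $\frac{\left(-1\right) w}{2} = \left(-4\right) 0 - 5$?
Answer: $- \frac{130272547}{54439} \approx -2393.0$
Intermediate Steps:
$w = 10$ ($w = - 2 \left(\left(-4\right) 0 - 5\right) = - 2 \left(0 - 5\right) = \left(-2\right) \left(-5\right) = 10$)
$m{\left(H,f \right)} = \frac{1}{10}$
$W{\left(z \right)} = - \frac{2}{-5 + z}$
$-2393 - \frac{r{\left(a{\left(-1 \right)},W{\left(m{\left(2,6 \right)} \right)} \right)}}{1111} = -2393 - \frac{\left(-2\right) \frac{1}{-5 + \frac{1}{10}}}{1111} = -2393 - - \frac{2}{- \frac{49}{10}} \cdot \frac{1}{1111} = -2393 - \left(-2\right) \left(- \frac{10}{49}\right) \frac{1}{1111} = -2393 - \frac{20}{49} \cdot \frac{1}{1111} = -2393 - \frac{20}{54439} = - \frac{130272547}{54439}$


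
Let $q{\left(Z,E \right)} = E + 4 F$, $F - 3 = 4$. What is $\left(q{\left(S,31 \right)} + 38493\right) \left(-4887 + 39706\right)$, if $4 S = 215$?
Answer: $1342342088$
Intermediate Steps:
$F = 7$ ($F = 3 + 4 = 7$)
$S = \frac{215}{4}$ ($S = \frac{1}{4} \cdot 215 = \frac{215}{4} \approx 53.75$)
$q{\left(Z,E \right)} = 28 + E$ ($q{\left(Z,E \right)} = E + 4 \cdot 7 = E + 28 = 28 + E$)
$\left(q{\left(S,31 \right)} + 38493\right) \left(-4887 + 39706\right) = \left(\left(28 + 31\right) + 38493\right) \left(-4887 + 39706\right) = \left(59 + 38493\right) 34819 = 38552 \cdot 34819 = 1342342088$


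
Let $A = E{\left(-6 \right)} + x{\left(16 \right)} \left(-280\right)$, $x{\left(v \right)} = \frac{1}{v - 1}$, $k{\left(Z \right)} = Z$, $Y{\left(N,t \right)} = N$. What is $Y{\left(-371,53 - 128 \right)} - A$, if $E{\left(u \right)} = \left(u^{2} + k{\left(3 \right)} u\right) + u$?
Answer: $- \frac{1093}{3} \approx -364.33$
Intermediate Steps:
$x{\left(v \right)} = \frac{1}{-1 + v}$
$E{\left(u \right)} = u^{2} + 4 u$ ($E{\left(u \right)} = \left(u^{2} + 3 u\right) + u = u^{2} + 4 u$)
$A = - \frac{20}{3}$ ($A = - 6 \left(4 - 6\right) + \frac{1}{-1 + 16} \left(-280\right) = \left(-6\right) \left(-2\right) + \frac{1}{15} \left(-280\right) = 12 + \frac{1}{15} \left(-280\right) = 12 - \frac{56}{3} = - \frac{20}{3} \approx -6.6667$)
$Y{\left(-371,53 - 128 \right)} - A = -371 - - \frac{20}{3} = -371 + \frac{20}{3} = - \frac{1093}{3}$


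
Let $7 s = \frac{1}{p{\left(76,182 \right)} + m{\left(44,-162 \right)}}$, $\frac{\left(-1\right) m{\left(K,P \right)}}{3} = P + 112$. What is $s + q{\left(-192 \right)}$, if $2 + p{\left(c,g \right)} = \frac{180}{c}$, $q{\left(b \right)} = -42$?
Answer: $- \frac{839939}{19999} \approx -41.999$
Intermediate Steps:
$m{\left(K,P \right)} = -336 - 3 P$ ($m{\left(K,P \right)} = - 3 \left(P + 112\right) = - 3 \left(112 + P\right) = -336 - 3 P$)
$p{\left(c,g \right)} = -2 + \frac{180}{c}$
$s = \frac{19}{19999}$ ($s = \frac{1}{7 \left(\left(-2 + \frac{180}{76}\right) - -150\right)} = \frac{1}{7 \left(\left(-2 + 180 \cdot \frac{1}{76}\right) + \left(-336 + 486\right)\right)} = \frac{1}{7 \left(\left(-2 + \frac{45}{19}\right) + 150\right)} = \frac{1}{7 \left(\frac{7}{19} + 150\right)} = \frac{1}{7 \cdot \frac{2857}{19}} = \frac{1}{7} \cdot \frac{19}{2857} = \frac{19}{19999} \approx 0.00095005$)
$s + q{\left(-192 \right)} = \frac{19}{19999} - 42 = - \frac{839939}{19999}$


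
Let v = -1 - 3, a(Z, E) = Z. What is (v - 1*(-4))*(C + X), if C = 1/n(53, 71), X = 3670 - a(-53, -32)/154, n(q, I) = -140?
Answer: 0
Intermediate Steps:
v = -4
X = 565233/154 (X = 3670 - (-53)/154 = 3670 - 1*(-53/154) = 3670 + 53/154 = 565233/154 ≈ 3670.3)
C = -1/140 (C = 1/(-140) = -1/140 ≈ -0.0071429)
(v - 1*(-4))*(C + X) = (-4 - 1*(-4))*(-1/140 + 565233/154) = (-4 + 4)*(5652319/1540) = 0*(5652319/1540) = 0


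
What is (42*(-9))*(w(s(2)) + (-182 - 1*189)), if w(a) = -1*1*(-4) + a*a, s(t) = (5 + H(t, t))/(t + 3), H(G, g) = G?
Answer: 3449628/25 ≈ 1.3799e+5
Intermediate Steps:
s(t) = (5 + t)/(3 + t) (s(t) = (5 + t)/(t + 3) = (5 + t)/(3 + t))
w(a) = 4 + a² (w(a) = -1*(-4) + a² = 4 + a²)
(42*(-9))*(w(s(2)) + (-182 - 1*189)) = (42*(-9))*((4 + ((5 + 2)/(3 + 2))²) + (-182 - 1*189)) = -378*((4 + (7/5)²) + (-182 - 189)) = -378*((4 + ((⅕)*7)²) - 371) = -378*((4 + (7/5)²) - 371) = -378*((4 + 49/25) - 371) = -378*(149/25 - 371) = -378*(-9126/25) = 3449628/25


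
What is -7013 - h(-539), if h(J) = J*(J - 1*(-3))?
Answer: -295917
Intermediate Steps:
h(J) = J*(3 + J) (h(J) = J*(J + 3) = J*(3 + J))
-7013 - h(-539) = -7013 - (-539)*(3 - 539) = -7013 - (-539)*(-536) = -7013 - 1*288904 = -7013 - 288904 = -295917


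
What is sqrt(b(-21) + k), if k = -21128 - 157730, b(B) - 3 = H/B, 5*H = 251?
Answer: I*sqrt(1971902730)/105 ≈ 422.92*I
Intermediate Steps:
H = 251/5 (H = (1/5)*251 = 251/5 ≈ 50.200)
b(B) = 3 + 251/(5*B)
k = -178858
sqrt(b(-21) + k) = sqrt((3 + (251/5)/(-21)) - 178858) = sqrt((3 + (251/5)*(-1/21)) - 178858) = sqrt((3 - 251/105) - 178858) = sqrt(64/105 - 178858) = sqrt(-18780026/105) = I*sqrt(1971902730)/105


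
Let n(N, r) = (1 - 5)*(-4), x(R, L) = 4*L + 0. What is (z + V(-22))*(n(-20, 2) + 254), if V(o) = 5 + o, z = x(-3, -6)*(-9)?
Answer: 53730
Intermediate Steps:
x(R, L) = 4*L
n(N, r) = 16 (n(N, r) = -4*(-4) = 16)
z = 216 (z = (4*(-6))*(-9) = -24*(-9) = 216)
(z + V(-22))*(n(-20, 2) + 254) = (216 + (5 - 22))*(16 + 254) = (216 - 17)*270 = 199*270 = 53730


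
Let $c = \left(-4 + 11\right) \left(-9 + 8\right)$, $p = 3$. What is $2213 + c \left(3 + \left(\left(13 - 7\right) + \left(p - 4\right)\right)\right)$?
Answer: $2157$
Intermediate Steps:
$c = -7$ ($c = 7 \left(-1\right) = -7$)
$2213 + c \left(3 + \left(\left(13 - 7\right) + \left(p - 4\right)\right)\right) = 2213 - 7 \left(3 + \left(\left(13 - 7\right) + \left(3 - 4\right)\right)\right) = 2213 - 7 \left(3 + \left(6 + \left(3 - 4\right)\right)\right) = 2213 - 7 \left(3 + \left(6 - 1\right)\right) = 2213 - 7 \left(3 + 5\right) = 2213 - 56 = 2157$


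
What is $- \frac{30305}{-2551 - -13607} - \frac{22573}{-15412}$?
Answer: $- \frac{54373393}{42598768} \approx -1.2764$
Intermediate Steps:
$- \frac{30305}{-2551 - -13607} - \frac{22573}{-15412} = - \frac{30305}{-2551 + 13607} - - \frac{22573}{15412} = - \frac{30305}{11056} + \frac{22573}{15412} = - \frac{54373393}{42598768}$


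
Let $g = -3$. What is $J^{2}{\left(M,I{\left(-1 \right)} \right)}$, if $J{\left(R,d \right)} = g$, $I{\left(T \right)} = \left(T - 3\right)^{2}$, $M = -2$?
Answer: $9$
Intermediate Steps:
$I{\left(T \right)} = \left(-3 + T\right)^{2}$
$J{\left(R,d \right)} = -3$
$J^{2}{\left(M,I{\left(-1 \right)} \right)} = \left(-3\right)^{2} = 9$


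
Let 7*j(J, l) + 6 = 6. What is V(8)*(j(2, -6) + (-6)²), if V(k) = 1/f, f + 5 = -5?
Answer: -18/5 ≈ -3.6000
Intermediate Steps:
j(J, l) = 0 (j(J, l) = -6/7 + (⅐)*6 = -6/7 + 6/7 = 0)
f = -10 (f = -5 - 5 = -10)
V(k) = -⅒ (V(k) = 1/(-10) = -⅒)
V(8)*(j(2, -6) + (-6)²) = -(0 + (-6)²)/10 = -(0 + 36)/10 = -⅒*36 = -18/5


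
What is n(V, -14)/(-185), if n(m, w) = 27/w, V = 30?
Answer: 27/2590 ≈ 0.010425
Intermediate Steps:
n(V, -14)/(-185) = (27/(-14))/(-185) = (27*(-1/14))*(-1/185) = -27/14*(-1/185) = 27/2590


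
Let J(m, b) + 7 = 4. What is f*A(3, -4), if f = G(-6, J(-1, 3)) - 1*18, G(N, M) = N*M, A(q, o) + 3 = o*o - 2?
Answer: 0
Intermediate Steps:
A(q, o) = -5 + o² (A(q, o) = -3 + (o*o - 2) = -3 + (o² - 2) = -3 + (-2 + o²) = -5 + o²)
J(m, b) = -3 (J(m, b) = -7 + 4 = -3)
G(N, M) = M*N
f = 0 (f = -3*(-6) - 1*18 = 18 - 18 = 0)
f*A(3, -4) = 0*(-5 + (-4)²) = 0*(-5 + 16) = 0*11 = 0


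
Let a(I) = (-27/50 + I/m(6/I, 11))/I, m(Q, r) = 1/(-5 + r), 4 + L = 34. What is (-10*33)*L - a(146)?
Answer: -72313773/7300 ≈ -9906.0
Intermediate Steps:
L = 30 (L = -4 + 34 = 30)
a(I) = (-27/50 + 6*I)/I (a(I) = (-27/50 + I/(1/(-5 + 11)))/I = (-27*1/50 + I/(1/6))/I = (-27/50 + I/(1/6))/I = (-27/50 + I*6)/I = (-27/50 + 6*I)/I)
(-10*33)*L - a(146) = -10*33*30 - (6 - 27/50/146) = -330*30 - (6 - 27/50*1/146) = -9900 - (6 - 27/7300) = -9900 - 1*43773/7300 = -9900 - 43773/7300 = -72313773/7300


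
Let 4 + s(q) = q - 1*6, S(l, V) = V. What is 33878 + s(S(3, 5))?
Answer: 33873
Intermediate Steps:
s(q) = -10 + q (s(q) = -4 + (q - 1*6) = -4 + (q - 6) = -4 + (-6 + q) = -10 + q)
33878 + s(S(3, 5)) = 33878 + (-10 + 5) = 33878 - 5 = 33873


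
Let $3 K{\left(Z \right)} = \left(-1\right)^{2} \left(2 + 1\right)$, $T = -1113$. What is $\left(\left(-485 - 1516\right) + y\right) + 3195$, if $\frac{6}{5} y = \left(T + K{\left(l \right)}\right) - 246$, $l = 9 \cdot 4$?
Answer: $\frac{187}{3} \approx 62.333$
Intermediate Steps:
$l = 36$
$K{\left(Z \right)} = 1$ ($K{\left(Z \right)} = \frac{\left(-1\right)^{2} \left(2 + 1\right)}{3} = \frac{1 \cdot 3}{3} = \frac{1}{3} \cdot 3 = 1$)
$y = - \frac{3395}{3}$ ($y = \frac{5 \left(\left(-1113 + 1\right) - 246\right)}{6} = \frac{5 \left(-1112 - 246\right)}{6} = \frac{5}{6} \left(-1358\right) = - \frac{3395}{3} \approx -1131.7$)
$\left(\left(-485 - 1516\right) + y\right) + 3195 = \left(\left(-485 - 1516\right) - \frac{3395}{3}\right) + 3195 = \left(-2001 - \frac{3395}{3}\right) + 3195 = - \frac{9398}{3} + 3195 = \frac{187}{3}$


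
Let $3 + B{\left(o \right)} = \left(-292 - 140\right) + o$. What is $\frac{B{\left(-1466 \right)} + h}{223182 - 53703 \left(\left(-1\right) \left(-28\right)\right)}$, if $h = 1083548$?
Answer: $- \frac{40061}{47426} \approx -0.84471$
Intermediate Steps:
$B{\left(o \right)} = -435 + o$ ($B{\left(o \right)} = -3 + \left(\left(-292 - 140\right) + o\right) = -3 + \left(-432 + o\right) = -435 + o$)
$\frac{B{\left(-1466 \right)} + h}{223182 - 53703 \left(\left(-1\right) \left(-28\right)\right)} = \frac{\left(-435 - 1466\right) + 1083548}{223182 - 53703 \left(\left(-1\right) \left(-28\right)\right)} = \frac{-1901 + 1083548}{223182 - 1503684} = \frac{1081647}{223182 - 1503684} = \frac{1081647}{-1280502} = 1081647 \left(- \frac{1}{1280502}\right) = - \frac{40061}{47426}$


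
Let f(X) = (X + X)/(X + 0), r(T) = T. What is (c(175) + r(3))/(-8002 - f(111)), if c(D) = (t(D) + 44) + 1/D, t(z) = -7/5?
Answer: -347/60900 ≈ -0.0056979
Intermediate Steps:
f(X) = 2 (f(X) = (2*X)/X = 2)
t(z) = -7/5 (t(z) = -7*1/5 = -7/5)
c(D) = 213/5 + 1/D (c(D) = (-7/5 + 44) + 1/D = 213/5 + 1/D)
(c(175) + r(3))/(-8002 - f(111)) = ((213/5 + 1/175) + 3)/(-8002 - 1*2) = ((213/5 + 1/175) + 3)/(-8002 - 2) = (7456/175 + 3)/(-8004) = (7981/175)*(-1/8004) = -347/60900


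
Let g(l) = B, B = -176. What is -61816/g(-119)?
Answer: 7727/22 ≈ 351.23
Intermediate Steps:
g(l) = -176
-61816/g(-119) = -61816/(-176) = -61816*(-1/176) = 7727/22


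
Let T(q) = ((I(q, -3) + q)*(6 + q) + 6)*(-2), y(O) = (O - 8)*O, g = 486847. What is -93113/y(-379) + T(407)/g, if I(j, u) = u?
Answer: -94278911579/71407310031 ≈ -1.3203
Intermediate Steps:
y(O) = O*(-8 + O) (y(O) = (-8 + O)*O = O*(-8 + O))
T(q) = -12 - 2*(-3 + q)*(6 + q) (T(q) = ((-3 + q)*(6 + q) + 6)*(-2) = (6 + (-3 + q)*(6 + q))*(-2) = -12 - 2*(-3 + q)*(6 + q))
-93113/y(-379) + T(407)/g = -93113*(-1/(379*(-8 - 379))) + (24 - 6*407 - 2*407²)/486847 = -93113/((-379*(-387))) + (24 - 2442 - 2*165649)*(1/486847) = -93113/146673 + (24 - 2442 - 331298)*(1/486847) = -93113*1/146673 - 333716*1/486847 = -93113/146673 - 333716/486847 = -94278911579/71407310031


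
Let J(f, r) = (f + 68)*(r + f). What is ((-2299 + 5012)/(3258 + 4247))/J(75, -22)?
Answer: 2713/56880395 ≈ 4.7697e-5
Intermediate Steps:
J(f, r) = (68 + f)*(f + r)
((-2299 + 5012)/(3258 + 4247))/J(75, -22) = ((-2299 + 5012)/(3258 + 4247))/(75² + 68*75 + 68*(-22) + 75*(-22)) = (2713/7505)/(5625 + 5100 - 1496 - 1650) = (2713*(1/7505))/7579 = (2713/7505)*(1/7579) = 2713/56880395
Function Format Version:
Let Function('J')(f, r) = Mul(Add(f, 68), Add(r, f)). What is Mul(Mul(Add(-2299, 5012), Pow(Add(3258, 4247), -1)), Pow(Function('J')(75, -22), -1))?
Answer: Rational(2713, 56880395) ≈ 4.7697e-5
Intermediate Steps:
Function('J')(f, r) = Mul(Add(68, f), Add(f, r))
Mul(Mul(Add(-2299, 5012), Pow(Add(3258, 4247), -1)), Pow(Function('J')(75, -22), -1)) = Mul(Mul(Add(-2299, 5012), Pow(Add(3258, 4247), -1)), Pow(Add(Pow(75, 2), Mul(68, 75), Mul(68, -22), Mul(75, -22)), -1)) = Mul(Mul(2713, Pow(7505, -1)), Pow(Add(5625, 5100, -1496, -1650), -1)) = Mul(Mul(2713, Rational(1, 7505)), Pow(7579, -1)) = Mul(Rational(2713, 7505), Rational(1, 7579)) = Rational(2713, 56880395)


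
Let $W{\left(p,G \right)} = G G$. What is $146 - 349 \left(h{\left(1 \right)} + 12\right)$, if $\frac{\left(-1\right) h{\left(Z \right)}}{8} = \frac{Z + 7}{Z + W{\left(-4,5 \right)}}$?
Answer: $- \frac{41378}{13} \approx -3182.9$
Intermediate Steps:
$W{\left(p,G \right)} = G^{2}$
$h{\left(Z \right)} = - \frac{8 \left(7 + Z\right)}{25 + Z}$ ($h{\left(Z \right)} = - 8 \frac{Z + 7}{Z + 5^{2}} = - 8 \frac{7 + Z}{Z + 25} = - 8 \frac{7 + Z}{25 + Z} = - \frac{8 \left(7 + Z\right)}{25 + Z}$)
$146 - 349 \left(h{\left(1 \right)} + 12\right) = 146 - 349 \left(\frac{8 \left(-7 - 1\right)}{25 + 1} + 12\right) = 146 - 349 \left(\frac{8 \left(-7 - 1\right)}{26} + 12\right) = 146 - 349 \left(8 \cdot \frac{1}{26} \left(-8\right) + 12\right) = 146 - 349 \left(- \frac{32}{13} + 12\right) = 146 - \frac{43276}{13} = - \frac{41378}{13}$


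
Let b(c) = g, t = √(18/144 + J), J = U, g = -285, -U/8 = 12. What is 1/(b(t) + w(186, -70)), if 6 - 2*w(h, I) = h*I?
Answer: 1/6228 ≈ 0.00016057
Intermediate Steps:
U = -96 (U = -8*12 = -96)
w(h, I) = 3 - I*h/2 (w(h, I) = 3 - h*I/2 = 3 - I*h/2)
J = -96
t = I*√1534/4 (t = √(18/144 - 96) = √(18*(1/144) - 96) = √(⅛ - 96) = √(-767/8) = I*√1534/4 ≈ 9.7916*I)
b(c) = -285
1/(b(t) + w(186, -70)) = 1/(-285 + (3 - ½*(-70)*186)) = 1/(-285 + (3 + 6510)) = 1/(-285 + 6513) = 1/6228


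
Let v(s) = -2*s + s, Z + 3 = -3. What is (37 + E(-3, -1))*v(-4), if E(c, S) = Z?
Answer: 124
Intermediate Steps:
Z = -6 (Z = -3 - 3 = -6)
E(c, S) = -6
v(s) = -s
(37 + E(-3, -1))*v(-4) = (37 - 6)*(-1*(-4)) = 31*4 = 124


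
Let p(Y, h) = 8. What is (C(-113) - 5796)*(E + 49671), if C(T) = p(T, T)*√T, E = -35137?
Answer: -84239064 + 116272*I*√113 ≈ -8.4239e+7 + 1.236e+6*I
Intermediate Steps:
C(T) = 8*√T
(C(-113) - 5796)*(E + 49671) = (8*√(-113) - 5796)*(-35137 + 49671) = (8*(I*√113) - 5796)*14534 = (8*I*√113 - 5796)*14534 = (-5796 + 8*I*√113)*14534 = -84239064 + 116272*I*√113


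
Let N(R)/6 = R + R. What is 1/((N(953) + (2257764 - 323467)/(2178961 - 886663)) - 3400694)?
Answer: -1292298/4379929400587 ≈ -2.9505e-7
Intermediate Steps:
N(R) = 12*R (N(R) = 6*(R + R) = 6*(2*R) = 12*R)
1/((N(953) + (2257764 - 323467)/(2178961 - 886663)) - 3400694) = 1/((12*953 + (2257764 - 323467)/(2178961 - 886663)) - 3400694) = 1/((11436 + 1934297/1292298) - 3400694) = 1/(14780654225/1292298 - 3400694) = 1/(-4379929400587/1292298) = -1292298/4379929400587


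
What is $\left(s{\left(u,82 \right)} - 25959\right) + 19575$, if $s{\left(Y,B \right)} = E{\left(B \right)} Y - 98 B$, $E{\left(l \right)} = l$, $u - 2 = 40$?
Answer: $-10976$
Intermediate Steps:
$u = 42$ ($u = 2 + 40 = 42$)
$s{\left(Y,B \right)} = - 98 B + B Y$ ($s{\left(Y,B \right)} = B Y - 98 B = - 98 B + B Y$)
$\left(s{\left(u,82 \right)} - 25959\right) + 19575 = \left(82 \left(-98 + 42\right) - 25959\right) + 19575 = \left(82 \left(-56\right) - 25959\right) + 19575 = \left(-4592 - 25959\right) + 19575 = -30551 + 19575 = -10976$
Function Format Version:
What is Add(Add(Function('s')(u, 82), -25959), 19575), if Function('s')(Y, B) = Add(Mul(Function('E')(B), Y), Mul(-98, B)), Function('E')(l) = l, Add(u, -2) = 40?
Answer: -10976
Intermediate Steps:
u = 42 (u = Add(2, 40) = 42)
Function('s')(Y, B) = Add(Mul(-98, B), Mul(B, Y)) (Function('s')(Y, B) = Add(Mul(B, Y), Mul(-98, B)) = Add(Mul(-98, B), Mul(B, Y)))
Add(Add(Function('s')(u, 82), -25959), 19575) = Add(Add(Mul(82, Add(-98, 42)), -25959), 19575) = Add(Add(Mul(82, -56), -25959), 19575) = Add(Add(-4592, -25959), 19575) = Add(-30551, 19575) = -10976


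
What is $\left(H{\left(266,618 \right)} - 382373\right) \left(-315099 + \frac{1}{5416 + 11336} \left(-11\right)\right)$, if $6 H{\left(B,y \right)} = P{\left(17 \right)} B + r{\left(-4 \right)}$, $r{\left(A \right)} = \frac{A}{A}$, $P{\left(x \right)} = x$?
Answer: $\frac{12086348687649185}{100512} \approx 1.2025 \cdot 10^{11}$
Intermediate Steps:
$r{\left(A \right)} = 1$
$H{\left(B,y \right)} = \frac{1}{6} + \frac{17 B}{6}$ ($H{\left(B,y \right)} = \frac{17 B + 1}{6} = \frac{1 + 17 B}{6} = \frac{1}{6} + \frac{17 B}{6}$)
$\left(H{\left(266,618 \right)} - 382373\right) \left(-315099 + \frac{1}{5416 + 11336} \left(-11\right)\right) = \left(\left(\frac{1}{6} + \frac{17}{6} \cdot 266\right) - 382373\right) \left(-315099 + \frac{1}{5416 + 11336} \left(-11\right)\right) = \left(\left(\frac{1}{6} + \frac{2261}{3}\right) - 382373\right) \left(-315099 + \frac{1}{16752} \left(-11\right)\right) = \left(\frac{4523}{6} - 382373\right) \left(-315099 + \frac{1}{16752} \left(-11\right)\right) = - \frac{2289715 \left(-315099 - \frac{11}{16752}\right)}{6} = \left(- \frac{2289715}{6}\right) \left(- \frac{5278538459}{16752}\right) = \frac{12086348687649185}{100512}$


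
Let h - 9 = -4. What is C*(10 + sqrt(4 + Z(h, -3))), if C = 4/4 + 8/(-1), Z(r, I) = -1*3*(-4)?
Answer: -98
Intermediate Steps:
h = 5 (h = 9 - 4 = 5)
Z(r, I) = 12 (Z(r, I) = -3*(-4) = 12)
C = -7 (C = 4*(1/4) + 8*(-1) = 1 - 8 = -7)
C*(10 + sqrt(4 + Z(h, -3))) = -7*(10 + sqrt(4 + 12)) = -7*(10 + sqrt(16)) = -7*(10 + 4) = -7*14 = -98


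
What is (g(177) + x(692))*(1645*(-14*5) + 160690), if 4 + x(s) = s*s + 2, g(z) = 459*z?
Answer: 25507181700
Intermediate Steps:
x(s) = -2 + s**2 (x(s) = -4 + (s*s + 2) = -4 + (s**2 + 2) = -4 + (2 + s**2) = -2 + s**2)
(g(177) + x(692))*(1645*(-14*5) + 160690) = (459*177 + (-2 + 692**2))*(1645*(-14*5) + 160690) = (81243 + (-2 + 478864))*(1645*(-70) + 160690) = (81243 + 478862)*(-115150 + 160690) = 560105*45540 = 25507181700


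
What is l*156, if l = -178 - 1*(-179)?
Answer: 156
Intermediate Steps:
l = 1 (l = -178 + 179 = 1)
l*156 = 1*156 = 156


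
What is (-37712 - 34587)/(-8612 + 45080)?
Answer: -72299/36468 ≈ -1.9825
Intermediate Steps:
(-37712 - 34587)/(-8612 + 45080) = -72299/36468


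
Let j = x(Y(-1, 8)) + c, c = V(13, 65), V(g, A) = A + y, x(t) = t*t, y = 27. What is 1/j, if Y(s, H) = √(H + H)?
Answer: 1/108 ≈ 0.0092593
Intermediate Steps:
Y(s, H) = √2*√H (Y(s, H) = √(2*H) = √2*√H)
x(t) = t²
V(g, A) = 27 + A (V(g, A) = A + 27 = 27 + A)
c = 92 (c = 27 + 65 = 92)
j = 108 (j = (√2*√8)² + 92 = (√2*(2*√2))² + 92 = 4² + 92 = 16 + 92 = 108)
1/j = 1/108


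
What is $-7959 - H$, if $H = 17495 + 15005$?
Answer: $-40459$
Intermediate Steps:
$H = 32500$
$-7959 - H = -7959 - 32500 = -40459$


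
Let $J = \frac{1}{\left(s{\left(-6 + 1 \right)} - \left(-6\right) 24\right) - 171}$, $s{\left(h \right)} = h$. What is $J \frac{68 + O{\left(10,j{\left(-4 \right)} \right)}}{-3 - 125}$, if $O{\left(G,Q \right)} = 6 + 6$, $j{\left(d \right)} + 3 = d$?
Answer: $\frac{5}{256} \approx 0.019531$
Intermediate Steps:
$j{\left(d \right)} = -3 + d$
$O{\left(G,Q \right)} = 12$
$J = - \frac{1}{32}$ ($J = \frac{1}{\left(\left(-6 + 1\right) - \left(-6\right) 24\right) - 171} = \frac{1}{\left(-5 - -144\right) - 171} = \frac{1}{\left(-5 + 144\right) - 171} = \frac{1}{139 - 171} = \frac{1}{-32} = - \frac{1}{32} \approx -0.03125$)
$J \frac{68 + O{\left(10,j{\left(-4 \right)} \right)}}{-3 - 125} = - \frac{\left(68 + 12\right) \frac{1}{-3 - 125}}{32} = - \frac{80 \frac{1}{-128}}{32} = - \frac{80 \left(- \frac{1}{128}\right)}{32} = \left(- \frac{1}{32}\right) \left(- \frac{5}{8}\right) = \frac{5}{256}$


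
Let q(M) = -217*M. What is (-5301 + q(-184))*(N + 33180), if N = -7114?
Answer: 902587382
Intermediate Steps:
(-5301 + q(-184))*(N + 33180) = (-5301 - 217*(-184))*(-7114 + 33180) = (-5301 + 39928)*26066 = 34627*26066 = 902587382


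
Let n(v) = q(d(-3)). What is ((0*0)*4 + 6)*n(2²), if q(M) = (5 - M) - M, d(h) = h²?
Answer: -78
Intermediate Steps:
q(M) = 5 - 2*M
n(v) = -13 (n(v) = 5 - 2*(-3)² = 5 - 2*9 = 5 - 18 = -13)
((0*0)*4 + 6)*n(2²) = ((0*0)*4 + 6)*(-13) = (0*4 + 6)*(-13) = (0 + 6)*(-13) = 6*(-13) = -78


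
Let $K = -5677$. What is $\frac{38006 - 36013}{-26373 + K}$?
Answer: $- \frac{1993}{32050} \approx -0.062184$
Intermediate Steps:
$\frac{38006 - 36013}{-26373 + K} = \frac{38006 - 36013}{-26373 - 5677} = \frac{1993}{-32050} = 1993 \left(- \frac{1}{32050}\right) = - \frac{1993}{32050}$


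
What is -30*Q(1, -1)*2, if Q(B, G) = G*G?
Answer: -60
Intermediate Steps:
Q(B, G) = G²
-30*Q(1, -1)*2 = -30*(-1)²*2 = -30*1*2 = -30*2 = -60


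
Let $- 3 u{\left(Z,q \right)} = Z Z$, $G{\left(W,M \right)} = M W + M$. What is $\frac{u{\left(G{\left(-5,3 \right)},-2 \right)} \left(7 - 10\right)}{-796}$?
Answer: $- \frac{36}{199} \approx -0.1809$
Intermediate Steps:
$G{\left(W,M \right)} = M + M W$
$u{\left(Z,q \right)} = - \frac{Z^{2}}{3}$ ($u{\left(Z,q \right)} = - \frac{Z Z}{3} = - \frac{Z^{2}}{3}$)
$\frac{u{\left(G{\left(-5,3 \right)},-2 \right)} \left(7 - 10\right)}{-796} = \frac{- \frac{\left(3 \left(1 - 5\right)\right)^{2}}{3} \left(7 - 10\right)}{-796} = - \frac{\left(3 \left(-4\right)\right)^{2}}{3} \left(-3\right) \left(- \frac{1}{796}\right) = - \frac{\left(-12\right)^{2}}{3} \left(-3\right) \left(- \frac{1}{796}\right) = \left(- \frac{1}{3}\right) 144 \left(-3\right) \left(- \frac{1}{796}\right) = \left(-48\right) \left(-3\right) \left(- \frac{1}{796}\right) = 144 \left(- \frac{1}{796}\right) = - \frac{36}{199}$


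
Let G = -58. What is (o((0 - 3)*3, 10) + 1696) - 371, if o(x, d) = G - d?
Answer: 1257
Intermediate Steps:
o(x, d) = -58 - d
(o((0 - 3)*3, 10) + 1696) - 371 = ((-58 - 1*10) + 1696) - 371 = ((-58 - 10) + 1696) - 371 = (-68 + 1696) - 371 = 1628 - 371 = 1257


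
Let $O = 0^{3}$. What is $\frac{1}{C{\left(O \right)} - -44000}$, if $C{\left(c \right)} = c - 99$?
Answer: $\frac{1}{43901} \approx 2.2779 \cdot 10^{-5}$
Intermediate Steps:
$O = 0$
$C{\left(c \right)} = -99 + c$
$\frac{1}{C{\left(O \right)} - -44000} = \frac{1}{\left(-99 + 0\right) - -44000} = \frac{1}{-99 + 44000} = \frac{1}{43901}$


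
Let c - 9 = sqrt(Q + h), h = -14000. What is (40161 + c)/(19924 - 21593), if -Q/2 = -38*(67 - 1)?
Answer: -40170/1669 - 2*I*sqrt(2246)/1669 ≈ -24.068 - 0.056791*I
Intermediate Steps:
Q = 5016 (Q = -(-76)*(67 - 1) = -(-76)*66 = -2*(-2508) = 5016)
c = 9 + 2*I*sqrt(2246) (c = 9 + sqrt(5016 - 14000) = 9 + sqrt(-8984) = 9 + 2*I*sqrt(2246) ≈ 9.0 + 94.784*I)
(40161 + c)/(19924 - 21593) = (40161 + (9 + 2*I*sqrt(2246)))/(19924 - 21593) = (40170 + 2*I*sqrt(2246))/(-1669) = (40170 + 2*I*sqrt(2246))*(-1/1669) = -40170/1669 - 2*I*sqrt(2246)/1669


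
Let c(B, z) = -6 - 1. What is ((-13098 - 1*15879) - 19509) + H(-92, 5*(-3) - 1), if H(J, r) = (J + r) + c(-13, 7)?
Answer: -48601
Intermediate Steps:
c(B, z) = -7
H(J, r) = -7 + J + r (H(J, r) = (J + r) - 7 = -7 + J + r)
((-13098 - 1*15879) - 19509) + H(-92, 5*(-3) - 1) = ((-13098 - 1*15879) - 19509) + (-7 - 92 + (5*(-3) - 1)) = ((-13098 - 15879) - 19509) + (-7 - 92 + (-15 - 1)) = (-28977 - 19509) + (-7 - 92 - 16) = -48486 - 115 = -48601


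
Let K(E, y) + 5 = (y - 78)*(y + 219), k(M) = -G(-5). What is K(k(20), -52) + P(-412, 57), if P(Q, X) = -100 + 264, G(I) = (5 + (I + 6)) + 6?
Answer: -21551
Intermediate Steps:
G(I) = 17 + I (G(I) = (5 + (6 + I)) + 6 = (11 + I) + 6 = 17 + I)
P(Q, X) = 164
k(M) = -12 (k(M) = -(17 - 5) = -1*12 = -12)
K(E, y) = -5 + (-78 + y)*(219 + y) (K(E, y) = -5 + (y - 78)*(y + 219) = -5 + (-78 + y)*(219 + y))
K(k(20), -52) + P(-412, 57) = (-17087 + (-52)² + 141*(-52)) + 164 = (-17087 + 2704 - 7332) + 164 = -21715 + 164 = -21551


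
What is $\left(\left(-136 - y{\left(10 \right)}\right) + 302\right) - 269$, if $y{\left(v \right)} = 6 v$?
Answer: $-163$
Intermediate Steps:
$\left(\left(-136 - y{\left(10 \right)}\right) + 302\right) - 269 = \left(\left(-136 - 6 \cdot 10\right) + 302\right) - 269 = \left(\left(-136 - 60\right) + 302\right) - 269 = \left(-196 + 302\right) - 269 = 106 - 269 = -163$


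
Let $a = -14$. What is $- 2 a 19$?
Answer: $532$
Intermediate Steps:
$- 2 a 19 = \left(-2\right) \left(-14\right) 19 = 28 \cdot 19 = 532$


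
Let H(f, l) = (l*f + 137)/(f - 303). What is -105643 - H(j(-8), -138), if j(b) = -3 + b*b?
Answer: -25573887/242 ≈ -1.0568e+5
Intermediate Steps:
j(b) = -3 + b**2
H(f, l) = (137 + f*l)/(-303 + f) (H(f, l) = (f*l + 137)/(-303 + f) = (137 + f*l)/(-303 + f))
-105643 - H(j(-8), -138) = -105643 - (137 + (-3 + (-8)**2)*(-138))/(-303 + (-3 + (-8)**2)) = -105643 - (137 + (-3 + 64)*(-138))/(-303 + (-3 + 64)) = -105643 - (137 + 61*(-138))/(-303 + 61) = -105643 - (137 - 8418)/(-242) = -105643 - (-1)*(-8281)/242 = -105643 - 1*8281/242 = -105643 - 8281/242 = -25573887/242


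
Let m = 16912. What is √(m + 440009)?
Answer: 9*√5641 ≈ 675.96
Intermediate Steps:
√(m + 440009) = √(16912 + 440009) = √456921 = 9*√5641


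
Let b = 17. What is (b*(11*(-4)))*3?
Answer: -2244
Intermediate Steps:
(b*(11*(-4)))*3 = (17*(11*(-4)))*3 = (17*(-44))*3 = -748*3 = -2244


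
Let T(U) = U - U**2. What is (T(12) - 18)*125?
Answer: -18750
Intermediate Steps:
(T(12) - 18)*125 = (12*(1 - 1*12) - 18)*125 = (12*(1 - 12) - 18)*125 = (12*(-11) - 18)*125 = (-132 - 18)*125 = -150*125 = -18750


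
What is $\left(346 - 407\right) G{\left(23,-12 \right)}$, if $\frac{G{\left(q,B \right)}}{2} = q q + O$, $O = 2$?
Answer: $-64782$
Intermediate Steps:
$G{\left(q,B \right)} = 4 + 2 q^{2}$ ($G{\left(q,B \right)} = 2 \left(q q + 2\right) = 2 \left(q^{2} + 2\right) = 2 \left(2 + q^{2}\right) = 4 + 2 q^{2}$)
$\left(346 - 407\right) G{\left(23,-12 \right)} = \left(346 - 407\right) \left(4 + 2 \cdot 23^{2}\right) = - 61 \left(4 + 2 \cdot 529\right) = - 61 \left(4 + 1058\right) = \left(-61\right) 1062 = -64782$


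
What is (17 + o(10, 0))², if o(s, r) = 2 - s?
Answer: 81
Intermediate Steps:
(17 + o(10, 0))² = (17 + (2 - 1*10))² = (17 + (2 - 10))² = (17 - 8)² = 9² = 81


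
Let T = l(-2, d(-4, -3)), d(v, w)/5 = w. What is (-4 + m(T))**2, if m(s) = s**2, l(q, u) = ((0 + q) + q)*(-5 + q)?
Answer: 608400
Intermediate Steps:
d(v, w) = 5*w
l(q, u) = 2*q*(-5 + q) (l(q, u) = (q + q)*(-5 + q) = (2*q)*(-5 + q) = 2*q*(-5 + q))
T = 28 (T = 2*(-2)*(-5 - 2) = 2*(-2)*(-7) = 28)
(-4 + m(T))**2 = (-4 + 28**2)**2 = (-4 + 784)**2 = 780**2 = 608400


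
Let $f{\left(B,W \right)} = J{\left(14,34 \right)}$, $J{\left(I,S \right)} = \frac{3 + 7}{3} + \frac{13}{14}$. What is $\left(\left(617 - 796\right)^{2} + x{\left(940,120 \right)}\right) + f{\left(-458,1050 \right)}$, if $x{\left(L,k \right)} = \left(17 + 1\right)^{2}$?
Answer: $\frac{1359509}{42} \approx 32369.0$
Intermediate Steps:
$x{\left(L,k \right)} = 324$ ($x{\left(L,k \right)} = 18^{2} = 324$)
$J{\left(I,S \right)} = \frac{179}{42}$ ($J{\left(I,S \right)} = 10 \cdot \frac{1}{3} + 13 \cdot \frac{1}{14} = \frac{10}{3} + \frac{13}{14} = \frac{179}{42}$)
$f{\left(B,W \right)} = \frac{179}{42}$
$\left(\left(617 - 796\right)^{2} + x{\left(940,120 \right)}\right) + f{\left(-458,1050 \right)} = \left(\left(617 - 796\right)^{2} + 324\right) + \frac{179}{42} = \left(\left(-179\right)^{2} + 324\right) + \frac{179}{42} = \left(32041 + 324\right) + \frac{179}{42} = 32365 + \frac{179}{42} = \frac{1359509}{42}$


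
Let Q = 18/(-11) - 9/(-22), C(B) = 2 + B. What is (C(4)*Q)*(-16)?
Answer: 1296/11 ≈ 117.82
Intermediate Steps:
Q = -27/22 (Q = 18*(-1/11) - 9*(-1/22) = -18/11 + 9/22 = -27/22 ≈ -1.2273)
(C(4)*Q)*(-16) = ((2 + 4)*(-27/22))*(-16) = (6*(-27/22))*(-16) = -81/11*(-16) = 1296/11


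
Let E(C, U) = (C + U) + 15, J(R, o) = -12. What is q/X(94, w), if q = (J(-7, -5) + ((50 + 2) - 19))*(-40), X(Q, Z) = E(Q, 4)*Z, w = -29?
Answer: 840/3277 ≈ 0.25633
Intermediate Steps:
E(C, U) = 15 + C + U
X(Q, Z) = Z*(19 + Q) (X(Q, Z) = (15 + Q + 4)*Z = (19 + Q)*Z = Z*(19 + Q))
q = -840 (q = (-12 + ((50 + 2) - 19))*(-40) = (-12 + (52 - 19))*(-40) = (-12 + 33)*(-40) = 21*(-40) = -840)
q/X(94, w) = -840*(-1/(29*(19 + 94))) = -840/((-29*113)) = -840/(-3277) = -840*(-1/3277) = 840/3277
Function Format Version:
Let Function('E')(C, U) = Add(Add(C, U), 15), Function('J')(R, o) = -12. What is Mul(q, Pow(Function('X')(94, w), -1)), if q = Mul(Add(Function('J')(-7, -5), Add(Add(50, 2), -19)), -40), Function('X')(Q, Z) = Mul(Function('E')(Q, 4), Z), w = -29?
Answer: Rational(840, 3277) ≈ 0.25633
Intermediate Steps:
Function('E')(C, U) = Add(15, C, U)
Function('X')(Q, Z) = Mul(Z, Add(19, Q)) (Function('X')(Q, Z) = Mul(Add(15, Q, 4), Z) = Mul(Add(19, Q), Z) = Mul(Z, Add(19, Q)))
q = -840 (q = Mul(Add(-12, Add(Add(50, 2), -19)), -40) = Mul(Add(-12, Add(52, -19)), -40) = Mul(Add(-12, 33), -40) = Mul(21, -40) = -840)
Mul(q, Pow(Function('X')(94, w), -1)) = Mul(-840, Pow(Mul(-29, Add(19, 94)), -1)) = Mul(-840, Pow(Mul(-29, 113), -1)) = Mul(-840, Pow(-3277, -1)) = Mul(-840, Rational(-1, 3277)) = Rational(840, 3277)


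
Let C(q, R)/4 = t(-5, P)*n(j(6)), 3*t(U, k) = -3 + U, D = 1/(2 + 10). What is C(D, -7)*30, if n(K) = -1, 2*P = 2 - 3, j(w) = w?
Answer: 320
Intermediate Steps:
P = -1/2 (P = (2 - 3)/2 = (1/2)*(-1) = -1/2 ≈ -0.50000)
D = 1/12 ≈ 0.083333
t(U, k) = -1 + U/3 (t(U, k) = (-3 + U)/3 = -1 + U/3)
C(q, R) = 32/3 (C(q, R) = 4*((-1 + (1/3)*(-5))*(-1)) = 4*((-1 - 5/3)*(-1)) = 4*(-8/3*(-1)) = 4*(8/3) = 32/3)
C(D, -7)*30 = (32/3)*30 = 320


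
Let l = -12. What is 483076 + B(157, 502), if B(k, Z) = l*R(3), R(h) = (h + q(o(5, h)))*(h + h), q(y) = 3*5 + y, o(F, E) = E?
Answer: 481564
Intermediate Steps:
q(y) = 15 + y
R(h) = 2*h*(15 + 2*h) (R(h) = (h + (15 + h))*(h + h) = (15 + 2*h)*(2*h) = 2*h*(15 + 2*h))
B(k, Z) = -1512 (B(k, Z) = -24*3*(15 + 2*3) = -24*3*(15 + 6) = -24*3*21 = -12*126 = -1512)
483076 + B(157, 502) = 483076 - 1512 = 481564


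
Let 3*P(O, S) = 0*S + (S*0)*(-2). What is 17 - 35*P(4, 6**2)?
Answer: 17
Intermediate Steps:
P(O, S) = 0 (P(O, S) = (0*S + (S*0)*(-2))/3 = (0 + 0*(-2))/3 = (0 + 0)/3 = (1/3)*0 = 0)
17 - 35*P(4, 6**2) = 17 - 35*0 = 17 + 0 = 17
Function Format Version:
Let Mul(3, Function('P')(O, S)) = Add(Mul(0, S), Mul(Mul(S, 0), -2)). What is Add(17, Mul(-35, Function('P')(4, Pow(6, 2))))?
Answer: 17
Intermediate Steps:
Function('P')(O, S) = 0 (Function('P')(O, S) = Mul(Rational(1, 3), Add(Mul(0, S), Mul(Mul(S, 0), -2))) = Mul(Rational(1, 3), Add(0, Mul(0, -2))) = Mul(Rational(1, 3), Add(0, 0)) = Mul(Rational(1, 3), 0) = 0)
Add(17, Mul(-35, Function('P')(4, Pow(6, 2)))) = Add(17, Mul(-35, 0)) = Add(17, 0) = 17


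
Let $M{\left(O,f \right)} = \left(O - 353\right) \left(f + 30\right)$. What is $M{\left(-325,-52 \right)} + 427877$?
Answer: $442793$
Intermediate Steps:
$M{\left(O,f \right)} = \left(-353 + O\right) \left(30 + f\right)$
$M{\left(-325,-52 \right)} + 427877 = \left(-10590 - -18356 + 30 \left(-325\right) - -16900\right) + 427877 = \left(-10590 + 18356 - 9750 + 16900\right) + 427877 = 14916 + 427877 = 442793$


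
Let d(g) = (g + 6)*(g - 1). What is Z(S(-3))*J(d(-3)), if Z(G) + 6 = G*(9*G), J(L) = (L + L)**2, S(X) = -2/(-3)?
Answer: -1152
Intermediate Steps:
S(X) = 2/3 (S(X) = -2*(-1/3) = 2/3)
d(g) = (-1 + g)*(6 + g) (d(g) = (6 + g)*(-1 + g) = (-1 + g)*(6 + g))
J(L) = 4*L**2 (J(L) = (2*L)**2 = 4*L**2)
Z(G) = -6 + 9*G**2 (Z(G) = -6 + G*(9*G) = -6 + 9*G**2)
Z(S(-3))*J(d(-3)) = (-6 + 9*(2/3)**2)*(4*(-6 + (-3)**2 + 5*(-3))**2) = (-6 + 9*(4/9))*(4*(-6 + 9 - 15)**2) = (-6 + 4)*(4*(-12)**2) = -8*144 = -2*576 = -1152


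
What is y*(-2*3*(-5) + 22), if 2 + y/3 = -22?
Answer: -3744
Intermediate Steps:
y = -72 (y = -6 + 3*(-22) = -6 - 66 = -72)
y*(-2*3*(-5) + 22) = -72*(-2*3*(-5) + 22) = -72*(-6*(-5) + 22) = -72*(30 + 22) = -72*52 = -3744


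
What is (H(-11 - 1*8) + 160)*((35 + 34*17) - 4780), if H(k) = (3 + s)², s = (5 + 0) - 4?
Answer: -733392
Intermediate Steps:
s = 1 (s = 5 - 4 = 1)
H(k) = 16 (H(k) = (3 + 1)² = 4² = 16)
(H(-11 - 1*8) + 160)*((35 + 34*17) - 4780) = (16 + 160)*((35 + 34*17) - 4780) = 176*((35 + 578) - 4780) = 176*(613 - 4780) = 176*(-4167) = -733392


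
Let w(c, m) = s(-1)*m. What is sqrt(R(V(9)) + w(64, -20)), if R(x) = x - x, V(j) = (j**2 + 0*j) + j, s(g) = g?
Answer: 2*sqrt(5) ≈ 4.4721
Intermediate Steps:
V(j) = j + j**2 (V(j) = (j**2 + 0) + j = j**2 + j = j + j**2)
w(c, m) = -m
R(x) = 0
sqrt(R(V(9)) + w(64, -20)) = sqrt(0 - 1*(-20)) = sqrt(0 + 20) = sqrt(20) = 2*sqrt(5)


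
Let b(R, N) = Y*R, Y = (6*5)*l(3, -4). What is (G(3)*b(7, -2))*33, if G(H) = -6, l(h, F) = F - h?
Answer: 291060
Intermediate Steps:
Y = -210 (Y = (6*5)*(-4 - 1*3) = 30*(-4 - 3) = 30*(-7) = -210)
b(R, N) = -210*R
(G(3)*b(7, -2))*33 = -(-1260)*7*33 = -6*(-1470)*33 = 8820*33 = 291060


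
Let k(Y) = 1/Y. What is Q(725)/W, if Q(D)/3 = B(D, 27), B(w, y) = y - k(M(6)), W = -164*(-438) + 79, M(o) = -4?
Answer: 327/287644 ≈ 0.0011368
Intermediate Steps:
W = 71911 (W = 71832 + 79 = 71911)
B(w, y) = ¼ + y (B(w, y) = y - 1/(-4) = y - 1*(-¼) = y + ¼ = ¼ + y)
Q(D) = 327/4 (Q(D) = 3*(¼ + 27) = 3*(109/4) = 327/4)
Q(725)/W = (327/4)/71911 = (327/4)*(1/71911) = 327/287644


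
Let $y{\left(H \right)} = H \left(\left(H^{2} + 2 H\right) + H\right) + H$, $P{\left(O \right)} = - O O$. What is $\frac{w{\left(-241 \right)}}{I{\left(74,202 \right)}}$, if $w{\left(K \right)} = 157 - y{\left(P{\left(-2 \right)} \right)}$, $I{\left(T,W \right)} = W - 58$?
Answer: $\frac{59}{48} \approx 1.2292$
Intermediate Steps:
$I{\left(T,W \right)} = -58 + W$ ($I{\left(T,W \right)} = W - 58 = -58 + W$)
$P{\left(O \right)} = - O^{2}$
$y{\left(H \right)} = H + H \left(H^{2} + 3 H\right)$ ($y{\left(H \right)} = H \left(H^{2} + 3 H\right) + H = H + H \left(H^{2} + 3 H\right)$)
$w{\left(K \right)} = 177$ ($w{\left(K \right)} = 157 - - \left(-2\right)^{2} \left(1 + \left(- \left(-2\right)^{2}\right)^{2} + 3 \left(- \left(-2\right)^{2}\right)\right) = 157 - \left(-1\right) 4 \left(1 + \left(\left(-1\right) 4\right)^{2} + 3 \left(\left(-1\right) 4\right)\right) = 157 - - 4 \left(1 + \left(-4\right)^{2} + 3 \left(-4\right)\right) = 157 - - 4 \left(1 + 16 - 12\right) = 157 - \left(-4\right) 5 = 157 - -20 = 157 + 20 = 177$)
$\frac{w{\left(-241 \right)}}{I{\left(74,202 \right)}} = \frac{177}{-58 + 202} = \frac{177}{144} = 177 \cdot \frac{1}{144} = \frac{59}{48}$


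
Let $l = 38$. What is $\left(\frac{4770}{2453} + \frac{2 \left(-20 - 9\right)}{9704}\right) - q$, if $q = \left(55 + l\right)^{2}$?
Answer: $- \frac{102916944541}{11901956} \approx -8647.1$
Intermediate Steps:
$q = 8649$ ($q = \left(55 + 38\right)^{2} = 93^{2} = 8649$)
$\left(\frac{4770}{2453} + \frac{2 \left(-20 - 9\right)}{9704}\right) - q = \left(\frac{4770}{2453} + \frac{2 \left(-20 - 9\right)}{9704}\right) - 8649 = \left(4770 \cdot \frac{1}{2453} + 2 \left(-29\right) \frac{1}{9704}\right) - 8649 = \left(\frac{4770}{2453} - \frac{29}{4852}\right) - 8649 = \frac{23072903}{11901956} - 8649 = - \frac{102916944541}{11901956}$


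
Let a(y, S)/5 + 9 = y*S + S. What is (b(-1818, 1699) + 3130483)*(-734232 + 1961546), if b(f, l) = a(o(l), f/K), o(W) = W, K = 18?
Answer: 2788381314532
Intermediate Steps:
a(y, S) = -45 + 5*S + 5*S*y (a(y, S) = -45 + 5*(y*S + S) = -45 + 5*(S*y + S) = -45 + 5*(S + S*y) = -45 + (5*S + 5*S*y) = -45 + 5*S + 5*S*y)
b(f, l) = -45 + 5*f/18 + 5*f*l/18 (b(f, l) = -45 + 5*(f/18) + 5*(f/18)*l = -45 + 5*f/18 + 5*f*l/18)
(b(-1818, 1699) + 3130483)*(-734232 + 1961546) = ((-45 + (5/18)*(-1818) + (5/18)*(-1818)*1699) + 3130483)*(-734232 + 1961546) = ((-45 - 505 - 857995) + 3130483)*1227314 = (-858545 + 3130483)*1227314 = 2271938*1227314 = 2788381314532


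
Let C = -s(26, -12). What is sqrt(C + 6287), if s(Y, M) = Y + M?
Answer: 3*sqrt(697) ≈ 79.202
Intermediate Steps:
s(Y, M) = M + Y
C = -14 (C = -(-12 + 26) = -1*14 = -14)
sqrt(C + 6287) = sqrt(-14 + 6287) = sqrt(6273) = 3*sqrt(697)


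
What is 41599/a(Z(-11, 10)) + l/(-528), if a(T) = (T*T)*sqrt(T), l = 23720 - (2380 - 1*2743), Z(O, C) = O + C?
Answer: -24083/528 - 41599*I ≈ -45.612 - 41599.0*I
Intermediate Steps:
Z(O, C) = C + O
l = 24083 (l = 23720 - (2380 - 2743) = 23720 - 1*(-363) = 23720 + 363 = 24083)
a(T) = T**(5/2) (a(T) = T**2*sqrt(T) = T**(5/2))
41599/a(Z(-11, 10)) + l/(-528) = 41599/((10 - 11)**(5/2)) + 24083/(-528) = 41599/((-1)**(5/2)) + 24083*(-1/528) = 41599/I - 24083/528 = 41599*(-I) - 24083/528 = -41599*I - 24083/528 = -24083/528 - 41599*I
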